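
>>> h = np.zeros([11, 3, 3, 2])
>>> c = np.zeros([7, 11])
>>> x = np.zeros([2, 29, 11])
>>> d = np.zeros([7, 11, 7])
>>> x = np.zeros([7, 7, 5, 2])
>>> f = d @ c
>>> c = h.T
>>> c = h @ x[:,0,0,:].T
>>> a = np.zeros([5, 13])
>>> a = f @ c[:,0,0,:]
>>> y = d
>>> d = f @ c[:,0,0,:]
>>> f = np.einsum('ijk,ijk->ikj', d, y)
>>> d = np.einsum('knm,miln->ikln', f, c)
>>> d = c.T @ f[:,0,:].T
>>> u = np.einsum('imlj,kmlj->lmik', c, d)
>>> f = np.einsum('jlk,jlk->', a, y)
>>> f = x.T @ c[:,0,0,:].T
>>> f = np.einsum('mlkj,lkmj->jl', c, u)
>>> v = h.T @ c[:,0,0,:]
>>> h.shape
(11, 3, 3, 2)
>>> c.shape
(11, 3, 3, 7)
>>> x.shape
(7, 7, 5, 2)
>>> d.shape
(7, 3, 3, 7)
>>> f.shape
(7, 3)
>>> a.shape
(7, 11, 7)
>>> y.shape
(7, 11, 7)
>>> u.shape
(3, 3, 11, 7)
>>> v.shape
(2, 3, 3, 7)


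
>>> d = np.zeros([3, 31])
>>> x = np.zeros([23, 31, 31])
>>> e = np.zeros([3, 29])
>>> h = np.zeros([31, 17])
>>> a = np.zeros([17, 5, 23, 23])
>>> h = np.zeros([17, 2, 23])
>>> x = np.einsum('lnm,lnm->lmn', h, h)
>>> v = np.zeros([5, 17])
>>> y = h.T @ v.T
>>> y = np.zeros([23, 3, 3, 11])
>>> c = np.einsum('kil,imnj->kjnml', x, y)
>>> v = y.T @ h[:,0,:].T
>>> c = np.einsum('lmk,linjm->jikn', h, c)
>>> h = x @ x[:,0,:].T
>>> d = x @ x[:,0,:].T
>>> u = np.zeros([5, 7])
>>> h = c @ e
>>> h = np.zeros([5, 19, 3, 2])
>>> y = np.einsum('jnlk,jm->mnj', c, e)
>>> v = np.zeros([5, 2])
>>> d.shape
(17, 23, 17)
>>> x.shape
(17, 23, 2)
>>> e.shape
(3, 29)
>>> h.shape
(5, 19, 3, 2)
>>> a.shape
(17, 5, 23, 23)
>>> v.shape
(5, 2)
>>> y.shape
(29, 11, 3)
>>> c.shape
(3, 11, 23, 3)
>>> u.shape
(5, 7)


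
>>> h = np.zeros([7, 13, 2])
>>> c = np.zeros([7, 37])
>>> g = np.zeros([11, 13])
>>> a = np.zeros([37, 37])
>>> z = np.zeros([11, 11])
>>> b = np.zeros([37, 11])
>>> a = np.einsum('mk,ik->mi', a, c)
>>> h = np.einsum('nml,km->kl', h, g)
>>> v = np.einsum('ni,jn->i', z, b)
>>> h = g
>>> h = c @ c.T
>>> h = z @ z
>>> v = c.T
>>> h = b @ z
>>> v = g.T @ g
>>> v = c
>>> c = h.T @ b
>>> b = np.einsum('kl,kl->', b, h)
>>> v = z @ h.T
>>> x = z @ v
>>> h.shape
(37, 11)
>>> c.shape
(11, 11)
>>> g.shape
(11, 13)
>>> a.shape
(37, 7)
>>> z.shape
(11, 11)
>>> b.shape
()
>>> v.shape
(11, 37)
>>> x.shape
(11, 37)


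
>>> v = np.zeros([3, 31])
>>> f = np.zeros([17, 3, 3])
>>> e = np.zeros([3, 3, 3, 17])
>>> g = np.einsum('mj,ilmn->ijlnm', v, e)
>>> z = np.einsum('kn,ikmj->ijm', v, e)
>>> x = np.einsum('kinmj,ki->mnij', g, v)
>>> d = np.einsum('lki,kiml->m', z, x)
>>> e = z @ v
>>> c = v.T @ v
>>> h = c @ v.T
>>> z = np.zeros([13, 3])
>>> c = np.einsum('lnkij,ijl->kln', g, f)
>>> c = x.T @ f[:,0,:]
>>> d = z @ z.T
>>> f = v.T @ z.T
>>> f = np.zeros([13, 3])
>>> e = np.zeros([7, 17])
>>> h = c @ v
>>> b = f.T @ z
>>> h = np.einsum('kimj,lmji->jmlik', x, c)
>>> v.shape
(3, 31)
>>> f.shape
(13, 3)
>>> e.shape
(7, 17)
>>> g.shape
(3, 31, 3, 17, 3)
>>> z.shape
(13, 3)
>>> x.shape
(17, 3, 31, 3)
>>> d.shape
(13, 13)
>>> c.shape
(3, 31, 3, 3)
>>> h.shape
(3, 31, 3, 3, 17)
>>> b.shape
(3, 3)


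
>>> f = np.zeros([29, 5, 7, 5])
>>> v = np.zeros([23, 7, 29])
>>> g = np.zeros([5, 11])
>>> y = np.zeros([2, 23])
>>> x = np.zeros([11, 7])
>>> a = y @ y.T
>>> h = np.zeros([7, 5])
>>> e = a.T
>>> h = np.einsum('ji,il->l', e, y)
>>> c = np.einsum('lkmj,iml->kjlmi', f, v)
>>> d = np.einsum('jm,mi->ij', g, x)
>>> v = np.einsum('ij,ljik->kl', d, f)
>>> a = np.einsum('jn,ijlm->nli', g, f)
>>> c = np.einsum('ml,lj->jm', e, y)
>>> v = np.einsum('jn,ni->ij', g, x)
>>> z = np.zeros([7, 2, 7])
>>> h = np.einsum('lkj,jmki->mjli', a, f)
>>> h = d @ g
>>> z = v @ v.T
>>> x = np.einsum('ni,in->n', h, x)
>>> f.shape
(29, 5, 7, 5)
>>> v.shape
(7, 5)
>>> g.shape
(5, 11)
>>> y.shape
(2, 23)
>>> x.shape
(7,)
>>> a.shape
(11, 7, 29)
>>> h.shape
(7, 11)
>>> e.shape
(2, 2)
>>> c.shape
(23, 2)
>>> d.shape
(7, 5)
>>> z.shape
(7, 7)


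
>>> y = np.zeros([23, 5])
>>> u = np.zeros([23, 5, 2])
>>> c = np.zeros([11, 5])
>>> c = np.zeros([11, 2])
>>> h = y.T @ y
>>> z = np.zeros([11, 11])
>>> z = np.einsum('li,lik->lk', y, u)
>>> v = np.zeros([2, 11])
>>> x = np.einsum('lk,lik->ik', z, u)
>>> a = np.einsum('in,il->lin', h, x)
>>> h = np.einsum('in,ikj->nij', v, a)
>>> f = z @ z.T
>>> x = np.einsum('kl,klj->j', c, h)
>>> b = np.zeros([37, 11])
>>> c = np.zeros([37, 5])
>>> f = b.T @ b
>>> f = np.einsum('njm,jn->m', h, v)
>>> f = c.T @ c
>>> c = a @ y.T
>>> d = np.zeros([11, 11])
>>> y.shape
(23, 5)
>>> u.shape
(23, 5, 2)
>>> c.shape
(2, 5, 23)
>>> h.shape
(11, 2, 5)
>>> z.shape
(23, 2)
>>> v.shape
(2, 11)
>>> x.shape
(5,)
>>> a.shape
(2, 5, 5)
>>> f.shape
(5, 5)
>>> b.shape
(37, 11)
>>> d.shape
(11, 11)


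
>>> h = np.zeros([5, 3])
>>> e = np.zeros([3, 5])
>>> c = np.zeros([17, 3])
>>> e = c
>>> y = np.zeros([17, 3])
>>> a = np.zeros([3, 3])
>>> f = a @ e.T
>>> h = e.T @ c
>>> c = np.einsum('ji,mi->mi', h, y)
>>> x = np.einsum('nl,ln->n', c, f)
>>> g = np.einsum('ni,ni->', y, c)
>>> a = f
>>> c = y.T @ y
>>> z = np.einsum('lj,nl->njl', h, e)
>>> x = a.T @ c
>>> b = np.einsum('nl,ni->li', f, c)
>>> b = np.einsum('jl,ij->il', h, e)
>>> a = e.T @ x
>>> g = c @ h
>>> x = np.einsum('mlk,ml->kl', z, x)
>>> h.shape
(3, 3)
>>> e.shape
(17, 3)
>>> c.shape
(3, 3)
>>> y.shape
(17, 3)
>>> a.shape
(3, 3)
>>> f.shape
(3, 17)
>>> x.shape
(3, 3)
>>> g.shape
(3, 3)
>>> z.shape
(17, 3, 3)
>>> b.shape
(17, 3)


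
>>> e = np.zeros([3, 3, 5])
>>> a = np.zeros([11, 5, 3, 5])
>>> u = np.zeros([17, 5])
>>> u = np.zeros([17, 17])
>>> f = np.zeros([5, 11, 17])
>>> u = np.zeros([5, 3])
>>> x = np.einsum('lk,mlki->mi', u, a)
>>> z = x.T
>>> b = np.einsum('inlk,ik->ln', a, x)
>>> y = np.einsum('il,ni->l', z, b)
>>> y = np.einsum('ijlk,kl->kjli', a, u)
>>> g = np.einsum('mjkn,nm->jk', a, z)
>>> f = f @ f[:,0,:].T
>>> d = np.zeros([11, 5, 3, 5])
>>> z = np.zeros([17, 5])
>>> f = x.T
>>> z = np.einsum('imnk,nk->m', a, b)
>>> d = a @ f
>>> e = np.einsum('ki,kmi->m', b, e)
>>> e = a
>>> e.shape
(11, 5, 3, 5)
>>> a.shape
(11, 5, 3, 5)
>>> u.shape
(5, 3)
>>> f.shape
(5, 11)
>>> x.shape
(11, 5)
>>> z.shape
(5,)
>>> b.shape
(3, 5)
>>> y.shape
(5, 5, 3, 11)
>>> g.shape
(5, 3)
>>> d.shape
(11, 5, 3, 11)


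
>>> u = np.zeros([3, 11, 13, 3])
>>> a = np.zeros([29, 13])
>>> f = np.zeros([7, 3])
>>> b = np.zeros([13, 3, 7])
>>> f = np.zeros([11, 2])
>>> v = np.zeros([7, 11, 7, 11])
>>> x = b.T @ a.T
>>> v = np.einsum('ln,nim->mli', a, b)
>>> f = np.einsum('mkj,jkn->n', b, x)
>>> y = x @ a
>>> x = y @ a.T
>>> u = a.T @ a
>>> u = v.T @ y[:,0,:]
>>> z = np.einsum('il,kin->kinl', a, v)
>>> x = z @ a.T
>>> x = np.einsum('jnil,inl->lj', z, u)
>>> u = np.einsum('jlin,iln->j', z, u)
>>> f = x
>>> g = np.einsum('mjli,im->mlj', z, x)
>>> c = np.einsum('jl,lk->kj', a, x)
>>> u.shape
(7,)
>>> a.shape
(29, 13)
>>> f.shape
(13, 7)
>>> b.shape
(13, 3, 7)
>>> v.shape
(7, 29, 3)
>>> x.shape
(13, 7)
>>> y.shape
(7, 3, 13)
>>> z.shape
(7, 29, 3, 13)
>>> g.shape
(7, 3, 29)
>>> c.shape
(7, 29)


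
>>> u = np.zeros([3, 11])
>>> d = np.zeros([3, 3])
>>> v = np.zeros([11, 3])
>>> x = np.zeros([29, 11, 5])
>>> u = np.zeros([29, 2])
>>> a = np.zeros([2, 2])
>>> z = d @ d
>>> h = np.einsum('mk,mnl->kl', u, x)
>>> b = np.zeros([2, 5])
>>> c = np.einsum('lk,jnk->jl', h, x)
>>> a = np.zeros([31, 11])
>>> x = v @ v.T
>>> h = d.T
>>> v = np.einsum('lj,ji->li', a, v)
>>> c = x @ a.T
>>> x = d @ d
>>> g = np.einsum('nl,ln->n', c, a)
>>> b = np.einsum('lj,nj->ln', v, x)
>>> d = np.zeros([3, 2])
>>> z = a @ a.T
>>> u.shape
(29, 2)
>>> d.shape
(3, 2)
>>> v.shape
(31, 3)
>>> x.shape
(3, 3)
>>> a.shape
(31, 11)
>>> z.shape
(31, 31)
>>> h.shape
(3, 3)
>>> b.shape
(31, 3)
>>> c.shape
(11, 31)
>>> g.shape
(11,)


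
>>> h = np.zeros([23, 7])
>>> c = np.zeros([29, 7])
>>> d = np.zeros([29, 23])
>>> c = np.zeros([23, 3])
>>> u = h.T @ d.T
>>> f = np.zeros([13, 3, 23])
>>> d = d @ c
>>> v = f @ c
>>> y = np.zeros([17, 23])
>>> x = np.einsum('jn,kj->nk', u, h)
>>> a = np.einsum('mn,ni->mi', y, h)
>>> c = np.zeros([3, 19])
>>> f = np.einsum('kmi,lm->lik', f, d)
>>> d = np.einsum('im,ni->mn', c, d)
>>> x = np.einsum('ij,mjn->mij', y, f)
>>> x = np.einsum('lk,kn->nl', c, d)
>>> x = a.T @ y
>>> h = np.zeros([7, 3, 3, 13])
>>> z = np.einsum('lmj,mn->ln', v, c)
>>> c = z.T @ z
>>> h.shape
(7, 3, 3, 13)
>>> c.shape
(19, 19)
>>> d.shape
(19, 29)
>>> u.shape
(7, 29)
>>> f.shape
(29, 23, 13)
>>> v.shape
(13, 3, 3)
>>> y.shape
(17, 23)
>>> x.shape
(7, 23)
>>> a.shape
(17, 7)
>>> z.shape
(13, 19)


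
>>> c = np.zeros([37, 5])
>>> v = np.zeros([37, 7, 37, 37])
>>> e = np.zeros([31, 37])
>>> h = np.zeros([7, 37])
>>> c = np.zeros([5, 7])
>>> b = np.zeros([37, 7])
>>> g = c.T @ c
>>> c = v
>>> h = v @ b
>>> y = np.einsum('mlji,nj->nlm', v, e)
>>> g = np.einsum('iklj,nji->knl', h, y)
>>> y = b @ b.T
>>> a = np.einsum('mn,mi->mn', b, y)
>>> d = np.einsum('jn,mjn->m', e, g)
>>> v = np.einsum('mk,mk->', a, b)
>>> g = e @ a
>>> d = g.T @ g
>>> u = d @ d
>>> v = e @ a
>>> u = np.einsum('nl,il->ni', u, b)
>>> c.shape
(37, 7, 37, 37)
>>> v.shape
(31, 7)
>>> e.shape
(31, 37)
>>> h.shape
(37, 7, 37, 7)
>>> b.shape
(37, 7)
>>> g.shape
(31, 7)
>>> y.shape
(37, 37)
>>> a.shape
(37, 7)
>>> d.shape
(7, 7)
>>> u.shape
(7, 37)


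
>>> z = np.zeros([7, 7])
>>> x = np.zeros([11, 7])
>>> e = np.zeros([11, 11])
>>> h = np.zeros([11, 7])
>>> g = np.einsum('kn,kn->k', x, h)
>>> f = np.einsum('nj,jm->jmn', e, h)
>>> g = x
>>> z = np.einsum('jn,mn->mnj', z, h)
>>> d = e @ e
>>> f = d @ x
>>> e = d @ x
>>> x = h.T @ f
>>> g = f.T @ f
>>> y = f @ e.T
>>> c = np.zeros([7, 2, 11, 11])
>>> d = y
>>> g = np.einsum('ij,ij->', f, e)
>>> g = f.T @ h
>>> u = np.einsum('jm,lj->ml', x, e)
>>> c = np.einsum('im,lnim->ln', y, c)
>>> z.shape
(11, 7, 7)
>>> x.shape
(7, 7)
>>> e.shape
(11, 7)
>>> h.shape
(11, 7)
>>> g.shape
(7, 7)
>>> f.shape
(11, 7)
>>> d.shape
(11, 11)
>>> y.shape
(11, 11)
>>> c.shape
(7, 2)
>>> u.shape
(7, 11)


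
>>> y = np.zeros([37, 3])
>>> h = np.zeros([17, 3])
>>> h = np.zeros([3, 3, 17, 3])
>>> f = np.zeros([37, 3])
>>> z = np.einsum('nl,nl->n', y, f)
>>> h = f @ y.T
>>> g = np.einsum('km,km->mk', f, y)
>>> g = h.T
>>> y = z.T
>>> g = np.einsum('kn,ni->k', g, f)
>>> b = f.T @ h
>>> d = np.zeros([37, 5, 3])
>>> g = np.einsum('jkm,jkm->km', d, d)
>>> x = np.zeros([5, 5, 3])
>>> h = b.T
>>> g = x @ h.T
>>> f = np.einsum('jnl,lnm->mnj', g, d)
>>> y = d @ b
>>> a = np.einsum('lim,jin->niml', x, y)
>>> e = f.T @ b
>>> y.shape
(37, 5, 37)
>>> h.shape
(37, 3)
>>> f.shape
(3, 5, 5)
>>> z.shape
(37,)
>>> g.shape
(5, 5, 37)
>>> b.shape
(3, 37)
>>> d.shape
(37, 5, 3)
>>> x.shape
(5, 5, 3)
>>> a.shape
(37, 5, 3, 5)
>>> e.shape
(5, 5, 37)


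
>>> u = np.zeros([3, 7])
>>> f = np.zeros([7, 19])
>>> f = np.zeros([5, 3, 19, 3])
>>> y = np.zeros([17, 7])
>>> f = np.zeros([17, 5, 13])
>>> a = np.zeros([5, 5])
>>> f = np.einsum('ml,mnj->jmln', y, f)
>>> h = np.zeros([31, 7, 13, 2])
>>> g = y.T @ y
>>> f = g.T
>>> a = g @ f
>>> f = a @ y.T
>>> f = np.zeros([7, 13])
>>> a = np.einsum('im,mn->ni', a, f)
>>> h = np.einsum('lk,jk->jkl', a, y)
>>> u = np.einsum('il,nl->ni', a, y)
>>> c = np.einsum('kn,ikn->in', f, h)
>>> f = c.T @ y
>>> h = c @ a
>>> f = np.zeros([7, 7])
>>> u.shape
(17, 13)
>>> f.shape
(7, 7)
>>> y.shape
(17, 7)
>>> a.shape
(13, 7)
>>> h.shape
(17, 7)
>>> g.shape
(7, 7)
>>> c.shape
(17, 13)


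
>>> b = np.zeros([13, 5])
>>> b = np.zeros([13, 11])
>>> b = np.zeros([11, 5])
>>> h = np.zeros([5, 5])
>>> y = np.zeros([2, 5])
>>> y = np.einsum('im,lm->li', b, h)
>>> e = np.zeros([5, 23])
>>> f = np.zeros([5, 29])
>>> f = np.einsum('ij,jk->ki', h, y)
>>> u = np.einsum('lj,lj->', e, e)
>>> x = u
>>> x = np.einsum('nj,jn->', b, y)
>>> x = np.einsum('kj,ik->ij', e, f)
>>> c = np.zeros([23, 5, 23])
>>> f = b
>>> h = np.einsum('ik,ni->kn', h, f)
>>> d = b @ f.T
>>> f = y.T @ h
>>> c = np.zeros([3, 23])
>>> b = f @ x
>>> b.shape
(11, 23)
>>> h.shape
(5, 11)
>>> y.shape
(5, 11)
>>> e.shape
(5, 23)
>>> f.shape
(11, 11)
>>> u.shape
()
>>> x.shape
(11, 23)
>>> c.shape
(3, 23)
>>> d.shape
(11, 11)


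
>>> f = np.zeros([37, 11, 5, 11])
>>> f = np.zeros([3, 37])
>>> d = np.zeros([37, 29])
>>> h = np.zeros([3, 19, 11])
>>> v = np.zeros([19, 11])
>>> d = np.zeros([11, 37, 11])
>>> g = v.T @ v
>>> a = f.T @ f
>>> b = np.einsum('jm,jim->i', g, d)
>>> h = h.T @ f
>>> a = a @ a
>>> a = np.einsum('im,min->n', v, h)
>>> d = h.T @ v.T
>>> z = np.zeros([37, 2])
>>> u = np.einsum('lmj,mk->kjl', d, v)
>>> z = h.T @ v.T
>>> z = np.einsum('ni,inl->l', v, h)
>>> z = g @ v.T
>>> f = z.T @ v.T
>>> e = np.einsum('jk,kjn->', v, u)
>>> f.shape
(19, 19)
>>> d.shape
(37, 19, 19)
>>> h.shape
(11, 19, 37)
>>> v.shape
(19, 11)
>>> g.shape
(11, 11)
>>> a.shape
(37,)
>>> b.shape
(37,)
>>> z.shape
(11, 19)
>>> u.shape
(11, 19, 37)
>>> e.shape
()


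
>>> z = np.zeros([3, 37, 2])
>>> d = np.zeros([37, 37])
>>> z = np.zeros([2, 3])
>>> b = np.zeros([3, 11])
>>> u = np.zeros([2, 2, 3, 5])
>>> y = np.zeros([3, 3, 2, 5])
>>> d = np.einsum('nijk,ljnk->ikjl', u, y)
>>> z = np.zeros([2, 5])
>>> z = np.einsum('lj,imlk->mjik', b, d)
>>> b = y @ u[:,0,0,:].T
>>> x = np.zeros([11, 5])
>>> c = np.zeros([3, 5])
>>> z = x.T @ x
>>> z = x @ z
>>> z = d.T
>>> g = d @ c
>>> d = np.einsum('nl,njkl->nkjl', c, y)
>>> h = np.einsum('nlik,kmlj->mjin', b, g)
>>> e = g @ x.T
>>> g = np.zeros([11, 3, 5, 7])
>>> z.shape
(3, 3, 5, 2)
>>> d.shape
(3, 2, 3, 5)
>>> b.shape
(3, 3, 2, 2)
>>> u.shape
(2, 2, 3, 5)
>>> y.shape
(3, 3, 2, 5)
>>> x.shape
(11, 5)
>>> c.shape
(3, 5)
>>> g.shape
(11, 3, 5, 7)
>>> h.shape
(5, 5, 2, 3)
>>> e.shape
(2, 5, 3, 11)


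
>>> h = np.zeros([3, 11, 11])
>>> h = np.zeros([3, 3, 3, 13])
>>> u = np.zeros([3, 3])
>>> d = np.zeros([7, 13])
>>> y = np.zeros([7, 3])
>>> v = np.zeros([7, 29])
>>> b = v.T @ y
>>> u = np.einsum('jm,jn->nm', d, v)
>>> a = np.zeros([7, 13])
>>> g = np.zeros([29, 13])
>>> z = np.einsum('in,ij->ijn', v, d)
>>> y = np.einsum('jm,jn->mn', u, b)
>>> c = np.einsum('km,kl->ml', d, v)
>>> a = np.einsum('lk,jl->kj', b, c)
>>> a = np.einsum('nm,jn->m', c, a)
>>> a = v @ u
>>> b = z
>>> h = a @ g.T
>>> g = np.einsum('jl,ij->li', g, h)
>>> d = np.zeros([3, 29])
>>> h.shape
(7, 29)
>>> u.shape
(29, 13)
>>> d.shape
(3, 29)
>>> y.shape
(13, 3)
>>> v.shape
(7, 29)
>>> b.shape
(7, 13, 29)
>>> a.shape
(7, 13)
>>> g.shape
(13, 7)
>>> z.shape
(7, 13, 29)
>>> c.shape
(13, 29)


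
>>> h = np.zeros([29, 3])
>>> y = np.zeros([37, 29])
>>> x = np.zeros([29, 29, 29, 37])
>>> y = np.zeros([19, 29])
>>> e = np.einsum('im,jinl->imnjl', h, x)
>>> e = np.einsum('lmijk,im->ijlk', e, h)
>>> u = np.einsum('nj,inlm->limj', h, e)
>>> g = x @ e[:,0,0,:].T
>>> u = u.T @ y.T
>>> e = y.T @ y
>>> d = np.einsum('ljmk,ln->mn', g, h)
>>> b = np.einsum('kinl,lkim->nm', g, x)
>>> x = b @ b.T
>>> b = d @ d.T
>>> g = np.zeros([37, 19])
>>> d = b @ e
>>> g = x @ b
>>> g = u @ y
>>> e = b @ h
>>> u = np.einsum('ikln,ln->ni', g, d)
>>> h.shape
(29, 3)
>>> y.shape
(19, 29)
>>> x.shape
(29, 29)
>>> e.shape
(29, 3)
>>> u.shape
(29, 3)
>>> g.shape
(3, 37, 29, 29)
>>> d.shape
(29, 29)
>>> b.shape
(29, 29)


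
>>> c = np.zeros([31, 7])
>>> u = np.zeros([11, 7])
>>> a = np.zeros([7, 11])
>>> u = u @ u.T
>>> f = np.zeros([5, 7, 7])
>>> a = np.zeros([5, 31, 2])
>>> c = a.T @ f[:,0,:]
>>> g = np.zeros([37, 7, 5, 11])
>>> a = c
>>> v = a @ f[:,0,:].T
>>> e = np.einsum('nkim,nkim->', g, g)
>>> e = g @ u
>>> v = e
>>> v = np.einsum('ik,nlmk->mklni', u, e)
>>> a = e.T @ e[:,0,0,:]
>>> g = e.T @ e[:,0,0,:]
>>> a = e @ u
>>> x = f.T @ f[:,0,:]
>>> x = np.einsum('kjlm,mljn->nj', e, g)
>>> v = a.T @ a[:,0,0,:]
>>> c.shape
(2, 31, 7)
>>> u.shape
(11, 11)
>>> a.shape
(37, 7, 5, 11)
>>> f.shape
(5, 7, 7)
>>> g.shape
(11, 5, 7, 11)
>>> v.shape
(11, 5, 7, 11)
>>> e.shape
(37, 7, 5, 11)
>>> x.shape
(11, 7)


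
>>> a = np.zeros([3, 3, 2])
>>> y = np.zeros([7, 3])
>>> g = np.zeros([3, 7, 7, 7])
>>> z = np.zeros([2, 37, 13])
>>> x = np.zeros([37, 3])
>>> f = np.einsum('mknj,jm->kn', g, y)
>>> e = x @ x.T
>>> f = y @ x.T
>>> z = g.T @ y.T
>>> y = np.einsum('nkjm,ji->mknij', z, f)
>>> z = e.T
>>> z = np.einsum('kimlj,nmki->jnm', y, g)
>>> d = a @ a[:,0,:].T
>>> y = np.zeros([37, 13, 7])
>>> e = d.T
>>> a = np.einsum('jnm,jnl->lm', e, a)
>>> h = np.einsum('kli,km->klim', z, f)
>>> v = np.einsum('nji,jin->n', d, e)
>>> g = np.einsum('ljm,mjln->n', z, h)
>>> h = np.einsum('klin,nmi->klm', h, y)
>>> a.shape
(2, 3)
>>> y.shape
(37, 13, 7)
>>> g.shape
(37,)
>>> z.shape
(7, 3, 7)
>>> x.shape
(37, 3)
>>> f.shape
(7, 37)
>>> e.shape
(3, 3, 3)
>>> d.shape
(3, 3, 3)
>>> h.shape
(7, 3, 13)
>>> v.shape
(3,)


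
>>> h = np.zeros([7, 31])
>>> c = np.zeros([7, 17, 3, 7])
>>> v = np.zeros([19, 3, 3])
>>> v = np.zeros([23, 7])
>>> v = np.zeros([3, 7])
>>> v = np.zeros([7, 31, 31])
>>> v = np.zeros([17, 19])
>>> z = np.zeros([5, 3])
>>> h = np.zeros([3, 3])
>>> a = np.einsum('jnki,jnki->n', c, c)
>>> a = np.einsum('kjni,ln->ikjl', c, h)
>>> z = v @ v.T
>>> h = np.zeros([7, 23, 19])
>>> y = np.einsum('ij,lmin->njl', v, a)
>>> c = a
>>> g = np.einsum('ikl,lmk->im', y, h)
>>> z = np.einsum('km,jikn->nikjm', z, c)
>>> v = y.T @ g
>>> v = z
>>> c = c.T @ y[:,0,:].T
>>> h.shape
(7, 23, 19)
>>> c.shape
(3, 17, 7, 3)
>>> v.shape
(3, 7, 17, 7, 17)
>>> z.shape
(3, 7, 17, 7, 17)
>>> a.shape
(7, 7, 17, 3)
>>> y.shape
(3, 19, 7)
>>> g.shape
(3, 23)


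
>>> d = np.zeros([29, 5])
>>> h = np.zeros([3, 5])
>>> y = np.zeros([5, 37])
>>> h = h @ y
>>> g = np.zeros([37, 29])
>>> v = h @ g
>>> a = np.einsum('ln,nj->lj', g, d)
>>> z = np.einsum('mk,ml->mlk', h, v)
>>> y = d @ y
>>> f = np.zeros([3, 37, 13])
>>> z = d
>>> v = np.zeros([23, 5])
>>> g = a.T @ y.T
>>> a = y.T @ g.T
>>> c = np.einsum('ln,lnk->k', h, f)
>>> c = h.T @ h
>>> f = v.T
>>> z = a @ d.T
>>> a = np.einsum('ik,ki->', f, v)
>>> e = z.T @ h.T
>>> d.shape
(29, 5)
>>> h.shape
(3, 37)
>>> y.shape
(29, 37)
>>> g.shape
(5, 29)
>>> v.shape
(23, 5)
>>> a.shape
()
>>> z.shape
(37, 29)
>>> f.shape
(5, 23)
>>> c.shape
(37, 37)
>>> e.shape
(29, 3)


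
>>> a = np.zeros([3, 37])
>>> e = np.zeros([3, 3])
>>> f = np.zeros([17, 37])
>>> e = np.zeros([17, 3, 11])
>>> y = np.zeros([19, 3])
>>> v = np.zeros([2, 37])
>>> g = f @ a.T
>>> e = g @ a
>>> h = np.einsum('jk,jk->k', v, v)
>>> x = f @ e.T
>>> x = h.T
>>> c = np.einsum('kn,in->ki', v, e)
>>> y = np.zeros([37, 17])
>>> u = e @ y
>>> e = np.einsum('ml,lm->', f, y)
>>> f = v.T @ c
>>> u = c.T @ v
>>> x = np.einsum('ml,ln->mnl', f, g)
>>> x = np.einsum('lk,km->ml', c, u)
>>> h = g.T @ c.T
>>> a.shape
(3, 37)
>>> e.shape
()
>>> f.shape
(37, 17)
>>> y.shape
(37, 17)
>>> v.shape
(2, 37)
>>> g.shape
(17, 3)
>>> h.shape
(3, 2)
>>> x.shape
(37, 2)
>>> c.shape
(2, 17)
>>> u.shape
(17, 37)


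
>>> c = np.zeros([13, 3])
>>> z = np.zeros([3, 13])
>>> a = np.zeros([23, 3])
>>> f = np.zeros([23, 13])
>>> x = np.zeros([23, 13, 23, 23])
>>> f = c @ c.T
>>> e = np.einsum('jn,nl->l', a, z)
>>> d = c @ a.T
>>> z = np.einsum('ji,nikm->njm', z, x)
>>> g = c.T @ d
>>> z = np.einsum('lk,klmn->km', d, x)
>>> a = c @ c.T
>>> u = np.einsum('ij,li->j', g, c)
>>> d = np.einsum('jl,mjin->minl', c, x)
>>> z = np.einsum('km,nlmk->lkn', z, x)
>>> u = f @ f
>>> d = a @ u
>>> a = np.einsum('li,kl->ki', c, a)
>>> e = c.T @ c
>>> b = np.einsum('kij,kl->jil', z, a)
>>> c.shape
(13, 3)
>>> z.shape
(13, 23, 23)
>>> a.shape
(13, 3)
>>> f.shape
(13, 13)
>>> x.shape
(23, 13, 23, 23)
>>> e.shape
(3, 3)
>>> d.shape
(13, 13)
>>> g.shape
(3, 23)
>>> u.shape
(13, 13)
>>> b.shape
(23, 23, 3)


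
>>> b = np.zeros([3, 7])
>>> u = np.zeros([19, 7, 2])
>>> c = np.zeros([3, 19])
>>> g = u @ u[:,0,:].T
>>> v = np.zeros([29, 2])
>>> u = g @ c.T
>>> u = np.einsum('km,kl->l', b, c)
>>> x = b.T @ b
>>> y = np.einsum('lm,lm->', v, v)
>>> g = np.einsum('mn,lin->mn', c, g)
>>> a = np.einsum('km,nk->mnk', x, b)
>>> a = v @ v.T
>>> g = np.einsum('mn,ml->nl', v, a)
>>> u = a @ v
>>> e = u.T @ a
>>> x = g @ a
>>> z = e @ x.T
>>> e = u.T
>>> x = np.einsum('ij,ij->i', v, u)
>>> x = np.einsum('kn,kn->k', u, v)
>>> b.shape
(3, 7)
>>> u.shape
(29, 2)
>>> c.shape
(3, 19)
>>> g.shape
(2, 29)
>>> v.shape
(29, 2)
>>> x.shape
(29,)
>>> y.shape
()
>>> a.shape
(29, 29)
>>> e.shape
(2, 29)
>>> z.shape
(2, 2)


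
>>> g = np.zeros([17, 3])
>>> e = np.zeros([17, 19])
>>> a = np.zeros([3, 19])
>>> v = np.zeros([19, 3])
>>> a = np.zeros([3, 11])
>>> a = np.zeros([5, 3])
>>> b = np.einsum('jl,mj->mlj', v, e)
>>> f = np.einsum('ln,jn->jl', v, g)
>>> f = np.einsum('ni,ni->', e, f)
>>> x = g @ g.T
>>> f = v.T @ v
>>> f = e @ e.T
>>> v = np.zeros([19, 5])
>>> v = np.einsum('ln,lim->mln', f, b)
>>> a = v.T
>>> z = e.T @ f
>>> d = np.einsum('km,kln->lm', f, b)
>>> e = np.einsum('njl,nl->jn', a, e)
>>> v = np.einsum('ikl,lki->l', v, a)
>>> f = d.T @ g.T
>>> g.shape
(17, 3)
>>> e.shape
(17, 17)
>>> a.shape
(17, 17, 19)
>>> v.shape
(17,)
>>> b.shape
(17, 3, 19)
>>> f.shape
(17, 17)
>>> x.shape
(17, 17)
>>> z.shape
(19, 17)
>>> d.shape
(3, 17)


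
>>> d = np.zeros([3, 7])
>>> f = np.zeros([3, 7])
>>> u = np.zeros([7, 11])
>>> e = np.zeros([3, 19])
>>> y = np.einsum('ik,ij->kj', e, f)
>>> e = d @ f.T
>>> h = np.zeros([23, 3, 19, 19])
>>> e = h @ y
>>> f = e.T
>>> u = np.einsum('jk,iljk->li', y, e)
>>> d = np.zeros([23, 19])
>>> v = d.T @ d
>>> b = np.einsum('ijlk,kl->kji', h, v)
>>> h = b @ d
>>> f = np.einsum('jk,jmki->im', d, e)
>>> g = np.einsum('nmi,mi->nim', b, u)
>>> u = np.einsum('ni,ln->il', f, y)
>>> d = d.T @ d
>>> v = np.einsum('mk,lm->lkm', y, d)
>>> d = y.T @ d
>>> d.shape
(7, 19)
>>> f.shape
(7, 3)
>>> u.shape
(3, 19)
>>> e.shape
(23, 3, 19, 7)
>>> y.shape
(19, 7)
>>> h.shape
(19, 3, 19)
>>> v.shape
(19, 7, 19)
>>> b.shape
(19, 3, 23)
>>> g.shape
(19, 23, 3)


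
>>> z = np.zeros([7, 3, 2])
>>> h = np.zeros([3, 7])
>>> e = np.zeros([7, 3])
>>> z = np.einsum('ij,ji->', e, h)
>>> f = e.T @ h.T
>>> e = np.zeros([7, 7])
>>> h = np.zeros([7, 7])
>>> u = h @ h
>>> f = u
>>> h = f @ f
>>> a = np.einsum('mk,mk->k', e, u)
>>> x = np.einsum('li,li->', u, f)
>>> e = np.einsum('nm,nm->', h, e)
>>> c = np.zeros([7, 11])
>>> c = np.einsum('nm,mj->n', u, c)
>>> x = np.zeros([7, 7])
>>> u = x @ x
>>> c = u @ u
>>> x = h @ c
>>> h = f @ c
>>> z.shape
()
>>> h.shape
(7, 7)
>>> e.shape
()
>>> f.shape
(7, 7)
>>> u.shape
(7, 7)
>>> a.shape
(7,)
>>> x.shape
(7, 7)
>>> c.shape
(7, 7)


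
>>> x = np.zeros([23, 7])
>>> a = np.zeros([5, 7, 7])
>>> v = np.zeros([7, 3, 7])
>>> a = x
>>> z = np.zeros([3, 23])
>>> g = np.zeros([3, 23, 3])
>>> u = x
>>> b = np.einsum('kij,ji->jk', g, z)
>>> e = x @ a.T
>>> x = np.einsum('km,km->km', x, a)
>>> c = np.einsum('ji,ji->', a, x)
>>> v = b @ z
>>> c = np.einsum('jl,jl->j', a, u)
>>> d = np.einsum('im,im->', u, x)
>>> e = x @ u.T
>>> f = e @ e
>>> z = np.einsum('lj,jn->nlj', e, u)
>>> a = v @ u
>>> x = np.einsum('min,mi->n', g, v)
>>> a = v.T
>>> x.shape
(3,)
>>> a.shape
(23, 3)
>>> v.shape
(3, 23)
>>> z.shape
(7, 23, 23)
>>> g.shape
(3, 23, 3)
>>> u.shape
(23, 7)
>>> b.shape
(3, 3)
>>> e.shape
(23, 23)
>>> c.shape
(23,)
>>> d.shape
()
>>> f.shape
(23, 23)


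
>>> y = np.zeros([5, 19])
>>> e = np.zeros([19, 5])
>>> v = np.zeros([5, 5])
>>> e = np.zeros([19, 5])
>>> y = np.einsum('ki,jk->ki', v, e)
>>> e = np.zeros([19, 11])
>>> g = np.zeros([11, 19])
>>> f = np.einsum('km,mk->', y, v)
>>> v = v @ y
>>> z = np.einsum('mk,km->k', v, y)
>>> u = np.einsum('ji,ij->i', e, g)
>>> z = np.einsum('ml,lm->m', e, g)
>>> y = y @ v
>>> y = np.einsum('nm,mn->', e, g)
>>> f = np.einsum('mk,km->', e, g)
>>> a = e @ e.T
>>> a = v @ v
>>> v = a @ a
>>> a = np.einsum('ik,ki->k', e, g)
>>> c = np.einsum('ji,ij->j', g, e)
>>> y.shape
()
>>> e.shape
(19, 11)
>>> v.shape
(5, 5)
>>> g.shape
(11, 19)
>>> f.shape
()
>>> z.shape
(19,)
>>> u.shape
(11,)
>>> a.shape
(11,)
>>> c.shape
(11,)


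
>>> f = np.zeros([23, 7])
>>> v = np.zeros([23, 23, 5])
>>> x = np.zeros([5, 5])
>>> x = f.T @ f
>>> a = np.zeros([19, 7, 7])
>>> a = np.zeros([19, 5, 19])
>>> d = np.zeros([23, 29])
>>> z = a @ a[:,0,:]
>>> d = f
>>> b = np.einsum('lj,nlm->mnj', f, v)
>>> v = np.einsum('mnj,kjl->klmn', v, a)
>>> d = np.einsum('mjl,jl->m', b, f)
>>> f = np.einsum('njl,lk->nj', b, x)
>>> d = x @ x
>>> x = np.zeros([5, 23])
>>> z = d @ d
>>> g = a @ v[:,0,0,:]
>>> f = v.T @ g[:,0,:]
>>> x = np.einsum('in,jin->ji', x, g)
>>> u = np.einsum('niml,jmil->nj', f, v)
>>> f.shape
(23, 23, 19, 23)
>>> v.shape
(19, 19, 23, 23)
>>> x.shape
(19, 5)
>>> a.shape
(19, 5, 19)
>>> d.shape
(7, 7)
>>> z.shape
(7, 7)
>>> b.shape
(5, 23, 7)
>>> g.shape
(19, 5, 23)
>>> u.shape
(23, 19)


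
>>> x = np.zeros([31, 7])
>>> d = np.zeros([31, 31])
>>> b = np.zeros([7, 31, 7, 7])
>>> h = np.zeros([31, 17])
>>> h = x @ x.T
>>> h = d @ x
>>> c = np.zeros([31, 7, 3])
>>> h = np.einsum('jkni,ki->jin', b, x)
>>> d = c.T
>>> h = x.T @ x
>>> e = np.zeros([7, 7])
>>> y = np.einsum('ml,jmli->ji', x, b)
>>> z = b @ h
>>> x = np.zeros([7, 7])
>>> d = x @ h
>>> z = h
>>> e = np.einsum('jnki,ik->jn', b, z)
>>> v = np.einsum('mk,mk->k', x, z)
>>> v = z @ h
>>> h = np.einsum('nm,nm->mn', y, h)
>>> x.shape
(7, 7)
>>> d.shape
(7, 7)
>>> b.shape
(7, 31, 7, 7)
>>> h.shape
(7, 7)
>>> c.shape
(31, 7, 3)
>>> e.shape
(7, 31)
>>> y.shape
(7, 7)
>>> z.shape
(7, 7)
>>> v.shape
(7, 7)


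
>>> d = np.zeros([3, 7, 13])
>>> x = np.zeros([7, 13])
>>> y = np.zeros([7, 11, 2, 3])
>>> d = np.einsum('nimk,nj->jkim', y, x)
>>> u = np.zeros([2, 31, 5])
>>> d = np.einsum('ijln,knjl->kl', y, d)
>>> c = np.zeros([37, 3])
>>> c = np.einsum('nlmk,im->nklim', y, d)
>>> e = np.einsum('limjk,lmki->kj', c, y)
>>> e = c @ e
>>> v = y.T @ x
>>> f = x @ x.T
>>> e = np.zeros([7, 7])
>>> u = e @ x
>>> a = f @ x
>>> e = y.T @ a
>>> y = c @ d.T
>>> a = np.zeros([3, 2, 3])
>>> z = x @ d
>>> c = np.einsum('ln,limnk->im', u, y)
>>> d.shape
(13, 2)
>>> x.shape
(7, 13)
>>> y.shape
(7, 3, 11, 13, 13)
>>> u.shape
(7, 13)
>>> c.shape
(3, 11)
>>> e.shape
(3, 2, 11, 13)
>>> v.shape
(3, 2, 11, 13)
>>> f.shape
(7, 7)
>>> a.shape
(3, 2, 3)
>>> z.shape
(7, 2)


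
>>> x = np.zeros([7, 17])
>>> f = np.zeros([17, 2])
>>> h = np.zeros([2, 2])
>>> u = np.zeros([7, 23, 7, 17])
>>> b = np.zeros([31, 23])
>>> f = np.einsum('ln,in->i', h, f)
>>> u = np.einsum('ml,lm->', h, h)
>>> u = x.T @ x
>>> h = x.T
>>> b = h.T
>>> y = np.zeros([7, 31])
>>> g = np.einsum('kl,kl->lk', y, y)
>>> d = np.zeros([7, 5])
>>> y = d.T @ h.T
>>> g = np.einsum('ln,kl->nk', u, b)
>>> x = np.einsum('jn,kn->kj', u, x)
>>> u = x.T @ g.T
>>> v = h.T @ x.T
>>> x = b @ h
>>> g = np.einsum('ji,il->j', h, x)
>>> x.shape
(7, 7)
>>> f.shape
(17,)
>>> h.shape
(17, 7)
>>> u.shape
(17, 17)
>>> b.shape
(7, 17)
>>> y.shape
(5, 17)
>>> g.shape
(17,)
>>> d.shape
(7, 5)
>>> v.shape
(7, 7)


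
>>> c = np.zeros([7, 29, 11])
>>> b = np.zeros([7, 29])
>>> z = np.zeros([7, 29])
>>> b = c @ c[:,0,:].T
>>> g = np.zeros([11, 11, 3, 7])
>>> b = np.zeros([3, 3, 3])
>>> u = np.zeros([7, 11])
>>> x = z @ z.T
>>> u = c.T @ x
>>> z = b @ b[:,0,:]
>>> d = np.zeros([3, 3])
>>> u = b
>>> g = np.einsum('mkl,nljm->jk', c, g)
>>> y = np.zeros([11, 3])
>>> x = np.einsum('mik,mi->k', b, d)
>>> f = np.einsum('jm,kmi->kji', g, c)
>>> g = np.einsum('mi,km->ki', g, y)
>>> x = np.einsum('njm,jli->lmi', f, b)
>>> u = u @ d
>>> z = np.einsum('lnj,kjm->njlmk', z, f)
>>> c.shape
(7, 29, 11)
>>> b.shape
(3, 3, 3)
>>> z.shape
(3, 3, 3, 11, 7)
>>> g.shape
(11, 29)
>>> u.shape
(3, 3, 3)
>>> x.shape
(3, 11, 3)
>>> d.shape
(3, 3)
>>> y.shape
(11, 3)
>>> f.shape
(7, 3, 11)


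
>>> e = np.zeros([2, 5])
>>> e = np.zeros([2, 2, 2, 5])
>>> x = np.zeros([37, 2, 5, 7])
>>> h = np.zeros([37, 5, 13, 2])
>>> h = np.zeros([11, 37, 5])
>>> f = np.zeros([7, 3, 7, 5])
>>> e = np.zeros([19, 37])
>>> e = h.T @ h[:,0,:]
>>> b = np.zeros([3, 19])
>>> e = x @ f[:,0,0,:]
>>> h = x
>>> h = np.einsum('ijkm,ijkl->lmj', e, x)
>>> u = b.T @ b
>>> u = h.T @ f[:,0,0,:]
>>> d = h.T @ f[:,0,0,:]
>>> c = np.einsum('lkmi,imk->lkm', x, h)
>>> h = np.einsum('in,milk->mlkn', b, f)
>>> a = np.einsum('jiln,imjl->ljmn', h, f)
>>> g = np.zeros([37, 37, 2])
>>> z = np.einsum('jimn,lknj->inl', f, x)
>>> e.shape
(37, 2, 5, 5)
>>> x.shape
(37, 2, 5, 7)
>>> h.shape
(7, 7, 5, 19)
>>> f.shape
(7, 3, 7, 5)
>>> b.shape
(3, 19)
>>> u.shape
(2, 5, 5)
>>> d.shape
(2, 5, 5)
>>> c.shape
(37, 2, 5)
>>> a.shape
(5, 7, 3, 19)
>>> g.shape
(37, 37, 2)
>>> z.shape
(3, 5, 37)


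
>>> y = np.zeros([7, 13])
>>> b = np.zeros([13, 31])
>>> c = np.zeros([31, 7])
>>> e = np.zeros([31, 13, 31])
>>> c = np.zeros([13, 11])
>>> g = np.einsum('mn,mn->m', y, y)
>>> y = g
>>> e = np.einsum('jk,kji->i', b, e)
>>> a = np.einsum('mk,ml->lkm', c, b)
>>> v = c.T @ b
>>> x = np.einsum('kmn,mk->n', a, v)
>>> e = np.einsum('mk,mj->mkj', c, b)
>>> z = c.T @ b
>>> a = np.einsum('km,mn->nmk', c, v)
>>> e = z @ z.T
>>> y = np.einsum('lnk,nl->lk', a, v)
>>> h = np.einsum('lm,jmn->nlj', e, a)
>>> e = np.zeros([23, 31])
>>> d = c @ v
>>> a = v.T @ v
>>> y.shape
(31, 13)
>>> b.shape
(13, 31)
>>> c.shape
(13, 11)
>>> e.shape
(23, 31)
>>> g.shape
(7,)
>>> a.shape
(31, 31)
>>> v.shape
(11, 31)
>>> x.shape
(13,)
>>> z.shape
(11, 31)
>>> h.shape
(13, 11, 31)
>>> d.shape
(13, 31)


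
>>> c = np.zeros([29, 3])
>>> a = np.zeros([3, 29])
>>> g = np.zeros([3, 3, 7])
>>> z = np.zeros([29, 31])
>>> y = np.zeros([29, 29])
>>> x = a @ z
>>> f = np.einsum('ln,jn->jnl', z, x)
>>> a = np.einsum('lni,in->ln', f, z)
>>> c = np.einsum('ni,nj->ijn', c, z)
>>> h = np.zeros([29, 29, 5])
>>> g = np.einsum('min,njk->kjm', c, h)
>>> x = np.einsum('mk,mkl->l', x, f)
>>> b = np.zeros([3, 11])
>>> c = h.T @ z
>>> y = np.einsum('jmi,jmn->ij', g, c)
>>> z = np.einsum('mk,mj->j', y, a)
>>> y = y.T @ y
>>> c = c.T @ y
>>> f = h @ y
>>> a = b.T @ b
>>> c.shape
(31, 29, 5)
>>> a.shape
(11, 11)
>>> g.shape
(5, 29, 3)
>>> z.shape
(31,)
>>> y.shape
(5, 5)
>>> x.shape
(29,)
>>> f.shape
(29, 29, 5)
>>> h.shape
(29, 29, 5)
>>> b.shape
(3, 11)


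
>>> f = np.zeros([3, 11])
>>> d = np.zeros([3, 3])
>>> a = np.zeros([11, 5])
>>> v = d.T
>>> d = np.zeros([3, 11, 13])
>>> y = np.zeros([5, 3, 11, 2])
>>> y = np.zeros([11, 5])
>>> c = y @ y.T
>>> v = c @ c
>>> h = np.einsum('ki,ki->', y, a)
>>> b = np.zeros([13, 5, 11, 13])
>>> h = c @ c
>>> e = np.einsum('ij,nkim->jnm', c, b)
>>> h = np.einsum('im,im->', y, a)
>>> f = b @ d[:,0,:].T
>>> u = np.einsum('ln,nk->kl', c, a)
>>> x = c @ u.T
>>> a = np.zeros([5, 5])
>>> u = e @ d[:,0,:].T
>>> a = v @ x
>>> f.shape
(13, 5, 11, 3)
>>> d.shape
(3, 11, 13)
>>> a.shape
(11, 5)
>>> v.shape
(11, 11)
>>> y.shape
(11, 5)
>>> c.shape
(11, 11)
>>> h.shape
()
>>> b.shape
(13, 5, 11, 13)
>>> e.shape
(11, 13, 13)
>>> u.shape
(11, 13, 3)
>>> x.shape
(11, 5)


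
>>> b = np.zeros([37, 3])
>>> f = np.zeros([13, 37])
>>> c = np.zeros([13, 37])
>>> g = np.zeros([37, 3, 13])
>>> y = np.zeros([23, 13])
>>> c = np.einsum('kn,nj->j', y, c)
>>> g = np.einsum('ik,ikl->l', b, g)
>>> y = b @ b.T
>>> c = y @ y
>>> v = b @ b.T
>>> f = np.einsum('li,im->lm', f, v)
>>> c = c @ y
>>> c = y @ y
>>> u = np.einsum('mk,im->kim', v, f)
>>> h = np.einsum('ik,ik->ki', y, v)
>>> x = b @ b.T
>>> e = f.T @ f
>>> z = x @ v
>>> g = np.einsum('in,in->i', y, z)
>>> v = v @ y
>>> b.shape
(37, 3)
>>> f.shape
(13, 37)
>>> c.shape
(37, 37)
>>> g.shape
(37,)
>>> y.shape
(37, 37)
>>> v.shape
(37, 37)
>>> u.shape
(37, 13, 37)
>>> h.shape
(37, 37)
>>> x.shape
(37, 37)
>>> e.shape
(37, 37)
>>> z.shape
(37, 37)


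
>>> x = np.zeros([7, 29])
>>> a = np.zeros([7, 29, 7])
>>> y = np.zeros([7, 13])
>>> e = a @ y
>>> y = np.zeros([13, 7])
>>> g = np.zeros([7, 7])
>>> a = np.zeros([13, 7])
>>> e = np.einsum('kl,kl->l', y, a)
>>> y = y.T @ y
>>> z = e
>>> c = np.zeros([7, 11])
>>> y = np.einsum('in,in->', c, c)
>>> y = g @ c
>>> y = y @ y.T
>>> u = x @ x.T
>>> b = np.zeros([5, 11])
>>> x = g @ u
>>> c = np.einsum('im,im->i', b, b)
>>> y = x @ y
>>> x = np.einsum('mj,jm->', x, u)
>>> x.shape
()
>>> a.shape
(13, 7)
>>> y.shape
(7, 7)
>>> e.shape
(7,)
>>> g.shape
(7, 7)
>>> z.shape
(7,)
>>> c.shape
(5,)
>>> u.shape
(7, 7)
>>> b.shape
(5, 11)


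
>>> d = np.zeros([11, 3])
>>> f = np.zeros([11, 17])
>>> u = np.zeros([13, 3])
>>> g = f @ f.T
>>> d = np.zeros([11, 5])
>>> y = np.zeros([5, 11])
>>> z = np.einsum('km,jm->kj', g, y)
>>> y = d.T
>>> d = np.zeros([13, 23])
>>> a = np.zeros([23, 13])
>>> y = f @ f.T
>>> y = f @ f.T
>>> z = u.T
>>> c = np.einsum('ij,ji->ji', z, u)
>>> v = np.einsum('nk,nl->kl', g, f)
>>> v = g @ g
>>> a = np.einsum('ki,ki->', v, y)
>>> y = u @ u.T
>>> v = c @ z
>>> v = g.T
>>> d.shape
(13, 23)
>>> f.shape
(11, 17)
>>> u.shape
(13, 3)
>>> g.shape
(11, 11)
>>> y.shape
(13, 13)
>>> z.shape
(3, 13)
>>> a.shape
()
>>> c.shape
(13, 3)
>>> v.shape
(11, 11)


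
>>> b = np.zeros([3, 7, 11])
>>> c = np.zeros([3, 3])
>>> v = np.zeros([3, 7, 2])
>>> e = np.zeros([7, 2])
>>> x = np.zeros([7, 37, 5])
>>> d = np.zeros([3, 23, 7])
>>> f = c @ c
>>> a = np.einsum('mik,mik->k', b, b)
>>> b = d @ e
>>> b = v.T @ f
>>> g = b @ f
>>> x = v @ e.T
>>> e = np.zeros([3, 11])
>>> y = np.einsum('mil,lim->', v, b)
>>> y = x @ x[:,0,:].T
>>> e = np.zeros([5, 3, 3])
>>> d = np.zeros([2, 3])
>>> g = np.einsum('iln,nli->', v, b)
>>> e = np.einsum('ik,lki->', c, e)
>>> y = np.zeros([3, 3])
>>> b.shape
(2, 7, 3)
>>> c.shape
(3, 3)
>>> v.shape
(3, 7, 2)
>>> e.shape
()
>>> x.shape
(3, 7, 7)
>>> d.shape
(2, 3)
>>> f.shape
(3, 3)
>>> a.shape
(11,)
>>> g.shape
()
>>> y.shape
(3, 3)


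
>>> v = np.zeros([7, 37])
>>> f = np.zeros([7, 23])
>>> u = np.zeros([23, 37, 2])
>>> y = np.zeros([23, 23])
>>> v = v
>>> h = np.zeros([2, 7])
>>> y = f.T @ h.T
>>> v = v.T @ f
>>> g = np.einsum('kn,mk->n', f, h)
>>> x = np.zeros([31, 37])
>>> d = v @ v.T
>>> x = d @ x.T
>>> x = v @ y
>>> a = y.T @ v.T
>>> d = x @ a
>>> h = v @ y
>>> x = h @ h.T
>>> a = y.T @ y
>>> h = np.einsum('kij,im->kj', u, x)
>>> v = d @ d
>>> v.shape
(37, 37)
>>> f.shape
(7, 23)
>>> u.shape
(23, 37, 2)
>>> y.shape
(23, 2)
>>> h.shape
(23, 2)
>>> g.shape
(23,)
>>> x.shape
(37, 37)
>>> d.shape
(37, 37)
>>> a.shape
(2, 2)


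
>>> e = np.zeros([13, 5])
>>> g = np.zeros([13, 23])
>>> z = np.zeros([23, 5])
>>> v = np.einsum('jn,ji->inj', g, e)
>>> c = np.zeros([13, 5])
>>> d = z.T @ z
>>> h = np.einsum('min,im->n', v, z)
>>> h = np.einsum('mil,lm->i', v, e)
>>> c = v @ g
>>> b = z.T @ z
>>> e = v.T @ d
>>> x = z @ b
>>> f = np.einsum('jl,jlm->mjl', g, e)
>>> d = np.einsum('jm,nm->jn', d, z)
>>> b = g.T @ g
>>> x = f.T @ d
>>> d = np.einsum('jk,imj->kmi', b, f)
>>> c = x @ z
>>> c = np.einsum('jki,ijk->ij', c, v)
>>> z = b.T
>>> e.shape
(13, 23, 5)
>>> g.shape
(13, 23)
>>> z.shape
(23, 23)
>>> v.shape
(5, 23, 13)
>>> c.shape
(5, 23)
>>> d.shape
(23, 13, 5)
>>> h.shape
(23,)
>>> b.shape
(23, 23)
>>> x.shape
(23, 13, 23)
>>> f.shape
(5, 13, 23)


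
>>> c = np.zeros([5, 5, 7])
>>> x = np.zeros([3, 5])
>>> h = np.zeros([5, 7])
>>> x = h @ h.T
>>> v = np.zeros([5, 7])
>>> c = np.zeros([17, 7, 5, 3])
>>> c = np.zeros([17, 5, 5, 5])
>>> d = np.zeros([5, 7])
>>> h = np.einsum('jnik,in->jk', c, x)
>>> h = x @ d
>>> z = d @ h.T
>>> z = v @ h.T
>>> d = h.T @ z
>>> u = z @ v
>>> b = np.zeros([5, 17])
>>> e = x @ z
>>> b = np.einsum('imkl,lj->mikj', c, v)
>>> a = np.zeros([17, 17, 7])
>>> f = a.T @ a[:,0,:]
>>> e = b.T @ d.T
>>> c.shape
(17, 5, 5, 5)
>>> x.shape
(5, 5)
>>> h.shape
(5, 7)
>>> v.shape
(5, 7)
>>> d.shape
(7, 5)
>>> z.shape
(5, 5)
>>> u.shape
(5, 7)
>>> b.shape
(5, 17, 5, 7)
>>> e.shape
(7, 5, 17, 7)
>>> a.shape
(17, 17, 7)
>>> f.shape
(7, 17, 7)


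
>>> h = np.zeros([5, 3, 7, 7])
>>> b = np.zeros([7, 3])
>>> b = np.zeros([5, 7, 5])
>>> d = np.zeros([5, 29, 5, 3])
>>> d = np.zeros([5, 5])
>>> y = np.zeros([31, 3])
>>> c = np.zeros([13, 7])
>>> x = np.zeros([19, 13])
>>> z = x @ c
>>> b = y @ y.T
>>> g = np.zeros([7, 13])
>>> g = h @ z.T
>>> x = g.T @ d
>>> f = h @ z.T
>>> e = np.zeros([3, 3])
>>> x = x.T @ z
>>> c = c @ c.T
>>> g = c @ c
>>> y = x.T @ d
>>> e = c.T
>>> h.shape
(5, 3, 7, 7)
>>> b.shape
(31, 31)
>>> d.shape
(5, 5)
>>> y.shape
(7, 7, 3, 5)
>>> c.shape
(13, 13)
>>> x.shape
(5, 3, 7, 7)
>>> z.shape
(19, 7)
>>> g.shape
(13, 13)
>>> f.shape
(5, 3, 7, 19)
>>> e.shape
(13, 13)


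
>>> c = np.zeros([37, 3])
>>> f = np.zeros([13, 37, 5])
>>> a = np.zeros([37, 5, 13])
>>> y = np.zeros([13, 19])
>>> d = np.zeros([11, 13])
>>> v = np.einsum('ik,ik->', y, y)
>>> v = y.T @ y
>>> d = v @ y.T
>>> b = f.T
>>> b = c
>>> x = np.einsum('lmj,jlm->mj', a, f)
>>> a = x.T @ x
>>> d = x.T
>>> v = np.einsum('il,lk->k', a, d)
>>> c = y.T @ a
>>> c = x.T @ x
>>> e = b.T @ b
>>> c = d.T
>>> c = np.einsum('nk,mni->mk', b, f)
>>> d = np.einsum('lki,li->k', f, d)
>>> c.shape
(13, 3)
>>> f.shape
(13, 37, 5)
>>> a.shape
(13, 13)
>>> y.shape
(13, 19)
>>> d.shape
(37,)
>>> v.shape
(5,)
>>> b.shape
(37, 3)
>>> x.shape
(5, 13)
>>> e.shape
(3, 3)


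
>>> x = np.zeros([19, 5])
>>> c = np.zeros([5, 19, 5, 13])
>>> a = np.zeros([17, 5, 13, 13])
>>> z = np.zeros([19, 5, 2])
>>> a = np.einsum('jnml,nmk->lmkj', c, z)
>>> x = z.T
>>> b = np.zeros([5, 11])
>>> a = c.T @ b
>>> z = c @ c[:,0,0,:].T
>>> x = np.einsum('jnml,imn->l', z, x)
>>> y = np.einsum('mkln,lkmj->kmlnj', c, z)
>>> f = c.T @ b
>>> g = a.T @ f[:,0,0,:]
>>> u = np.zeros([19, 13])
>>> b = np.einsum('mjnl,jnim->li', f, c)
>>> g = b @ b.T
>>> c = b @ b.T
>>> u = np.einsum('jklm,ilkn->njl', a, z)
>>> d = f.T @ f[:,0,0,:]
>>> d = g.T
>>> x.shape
(5,)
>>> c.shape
(11, 11)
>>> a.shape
(13, 5, 19, 11)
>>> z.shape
(5, 19, 5, 5)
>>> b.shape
(11, 5)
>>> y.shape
(19, 5, 5, 13, 5)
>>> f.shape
(13, 5, 19, 11)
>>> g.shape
(11, 11)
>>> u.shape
(5, 13, 19)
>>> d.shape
(11, 11)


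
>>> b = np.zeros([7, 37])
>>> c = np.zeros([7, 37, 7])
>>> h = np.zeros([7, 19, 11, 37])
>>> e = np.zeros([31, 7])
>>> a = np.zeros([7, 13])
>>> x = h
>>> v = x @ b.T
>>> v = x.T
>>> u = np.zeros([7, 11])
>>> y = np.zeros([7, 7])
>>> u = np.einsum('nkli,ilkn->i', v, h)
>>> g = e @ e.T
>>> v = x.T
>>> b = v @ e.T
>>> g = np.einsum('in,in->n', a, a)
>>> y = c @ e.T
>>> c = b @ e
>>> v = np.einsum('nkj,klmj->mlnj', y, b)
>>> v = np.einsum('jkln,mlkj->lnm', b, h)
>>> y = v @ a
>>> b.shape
(37, 11, 19, 31)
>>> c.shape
(37, 11, 19, 7)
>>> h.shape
(7, 19, 11, 37)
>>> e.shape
(31, 7)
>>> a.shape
(7, 13)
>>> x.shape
(7, 19, 11, 37)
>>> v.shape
(19, 31, 7)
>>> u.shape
(7,)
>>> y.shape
(19, 31, 13)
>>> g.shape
(13,)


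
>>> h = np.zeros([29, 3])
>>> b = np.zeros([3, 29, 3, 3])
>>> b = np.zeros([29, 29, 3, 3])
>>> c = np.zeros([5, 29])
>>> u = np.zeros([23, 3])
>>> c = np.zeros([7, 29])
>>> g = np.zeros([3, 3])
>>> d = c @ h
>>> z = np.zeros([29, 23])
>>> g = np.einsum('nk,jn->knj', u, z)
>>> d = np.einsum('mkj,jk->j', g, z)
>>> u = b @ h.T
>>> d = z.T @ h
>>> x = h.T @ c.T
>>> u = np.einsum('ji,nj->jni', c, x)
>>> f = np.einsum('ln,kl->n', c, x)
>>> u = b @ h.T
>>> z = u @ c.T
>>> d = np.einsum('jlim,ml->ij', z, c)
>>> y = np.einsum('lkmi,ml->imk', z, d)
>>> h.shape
(29, 3)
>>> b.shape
(29, 29, 3, 3)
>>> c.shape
(7, 29)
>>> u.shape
(29, 29, 3, 29)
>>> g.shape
(3, 23, 29)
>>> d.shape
(3, 29)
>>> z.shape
(29, 29, 3, 7)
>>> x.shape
(3, 7)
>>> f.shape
(29,)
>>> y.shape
(7, 3, 29)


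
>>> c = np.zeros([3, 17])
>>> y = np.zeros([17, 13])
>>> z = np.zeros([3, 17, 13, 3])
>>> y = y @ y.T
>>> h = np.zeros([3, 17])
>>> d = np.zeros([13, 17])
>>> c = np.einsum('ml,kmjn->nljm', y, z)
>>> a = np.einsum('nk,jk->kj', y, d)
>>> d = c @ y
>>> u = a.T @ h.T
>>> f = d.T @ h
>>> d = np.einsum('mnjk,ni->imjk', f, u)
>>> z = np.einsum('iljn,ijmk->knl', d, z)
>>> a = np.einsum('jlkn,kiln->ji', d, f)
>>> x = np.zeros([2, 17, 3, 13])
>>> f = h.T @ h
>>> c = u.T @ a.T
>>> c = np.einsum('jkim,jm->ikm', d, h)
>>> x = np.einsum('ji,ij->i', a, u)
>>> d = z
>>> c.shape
(17, 17, 17)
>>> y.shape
(17, 17)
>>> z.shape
(3, 17, 17)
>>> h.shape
(3, 17)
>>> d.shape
(3, 17, 17)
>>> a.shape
(3, 13)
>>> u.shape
(13, 3)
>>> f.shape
(17, 17)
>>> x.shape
(13,)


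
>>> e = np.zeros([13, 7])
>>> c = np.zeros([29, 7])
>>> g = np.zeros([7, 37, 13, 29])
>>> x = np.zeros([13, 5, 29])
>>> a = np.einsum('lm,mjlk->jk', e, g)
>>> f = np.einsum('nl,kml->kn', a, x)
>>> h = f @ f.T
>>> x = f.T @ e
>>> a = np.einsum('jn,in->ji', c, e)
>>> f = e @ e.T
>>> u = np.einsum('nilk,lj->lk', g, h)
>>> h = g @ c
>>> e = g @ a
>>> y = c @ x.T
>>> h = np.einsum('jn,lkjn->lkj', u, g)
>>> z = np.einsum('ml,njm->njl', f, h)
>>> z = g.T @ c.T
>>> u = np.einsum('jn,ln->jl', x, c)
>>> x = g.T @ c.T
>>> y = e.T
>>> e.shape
(7, 37, 13, 13)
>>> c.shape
(29, 7)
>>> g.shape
(7, 37, 13, 29)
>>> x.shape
(29, 13, 37, 29)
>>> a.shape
(29, 13)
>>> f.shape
(13, 13)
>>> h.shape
(7, 37, 13)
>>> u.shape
(37, 29)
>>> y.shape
(13, 13, 37, 7)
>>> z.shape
(29, 13, 37, 29)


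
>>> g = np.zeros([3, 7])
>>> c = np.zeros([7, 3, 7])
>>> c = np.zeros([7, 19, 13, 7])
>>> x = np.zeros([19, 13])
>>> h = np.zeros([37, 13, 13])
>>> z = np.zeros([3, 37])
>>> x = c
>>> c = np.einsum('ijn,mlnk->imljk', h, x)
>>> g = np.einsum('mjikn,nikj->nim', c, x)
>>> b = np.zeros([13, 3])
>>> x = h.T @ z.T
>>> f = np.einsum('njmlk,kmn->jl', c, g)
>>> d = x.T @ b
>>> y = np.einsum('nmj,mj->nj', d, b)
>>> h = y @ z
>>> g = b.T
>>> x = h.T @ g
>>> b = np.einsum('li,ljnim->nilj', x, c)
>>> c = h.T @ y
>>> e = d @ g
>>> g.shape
(3, 13)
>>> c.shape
(37, 3)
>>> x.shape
(37, 13)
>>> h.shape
(3, 37)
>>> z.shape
(3, 37)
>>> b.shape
(19, 13, 37, 7)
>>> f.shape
(7, 13)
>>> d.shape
(3, 13, 3)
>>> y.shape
(3, 3)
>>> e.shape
(3, 13, 13)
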